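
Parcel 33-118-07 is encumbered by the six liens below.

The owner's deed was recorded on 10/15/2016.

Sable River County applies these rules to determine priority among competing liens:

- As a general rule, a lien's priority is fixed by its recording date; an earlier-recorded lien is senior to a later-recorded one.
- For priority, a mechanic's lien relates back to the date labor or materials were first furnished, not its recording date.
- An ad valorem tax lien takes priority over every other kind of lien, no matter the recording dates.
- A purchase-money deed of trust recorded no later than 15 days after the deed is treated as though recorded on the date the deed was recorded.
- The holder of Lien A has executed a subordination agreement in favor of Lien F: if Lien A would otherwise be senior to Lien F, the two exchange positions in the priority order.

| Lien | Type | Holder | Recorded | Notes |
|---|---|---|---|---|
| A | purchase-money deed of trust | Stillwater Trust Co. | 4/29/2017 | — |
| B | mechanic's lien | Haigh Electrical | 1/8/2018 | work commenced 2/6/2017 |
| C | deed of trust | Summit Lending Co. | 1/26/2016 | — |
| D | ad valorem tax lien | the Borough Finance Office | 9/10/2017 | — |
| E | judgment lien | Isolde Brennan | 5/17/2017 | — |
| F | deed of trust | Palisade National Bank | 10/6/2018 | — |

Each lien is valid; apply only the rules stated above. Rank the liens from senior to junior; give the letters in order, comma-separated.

Adjusting effective dates: A was recorded 196 days after the deed — beyond 15 days — so no relation-back applies; B is treated as recorded 2/6/2017, the work-commencement date.
As an ad valorem tax lien, D is senior to every other lien.
Remaining liens by effective date: C (1/26/2016), B (2/6/2017), A (4/29/2017), E (5/17/2017), F (10/6/2018).
The subordination applies — A was senior to F — so A and F swap.

D, C, B, F, E, A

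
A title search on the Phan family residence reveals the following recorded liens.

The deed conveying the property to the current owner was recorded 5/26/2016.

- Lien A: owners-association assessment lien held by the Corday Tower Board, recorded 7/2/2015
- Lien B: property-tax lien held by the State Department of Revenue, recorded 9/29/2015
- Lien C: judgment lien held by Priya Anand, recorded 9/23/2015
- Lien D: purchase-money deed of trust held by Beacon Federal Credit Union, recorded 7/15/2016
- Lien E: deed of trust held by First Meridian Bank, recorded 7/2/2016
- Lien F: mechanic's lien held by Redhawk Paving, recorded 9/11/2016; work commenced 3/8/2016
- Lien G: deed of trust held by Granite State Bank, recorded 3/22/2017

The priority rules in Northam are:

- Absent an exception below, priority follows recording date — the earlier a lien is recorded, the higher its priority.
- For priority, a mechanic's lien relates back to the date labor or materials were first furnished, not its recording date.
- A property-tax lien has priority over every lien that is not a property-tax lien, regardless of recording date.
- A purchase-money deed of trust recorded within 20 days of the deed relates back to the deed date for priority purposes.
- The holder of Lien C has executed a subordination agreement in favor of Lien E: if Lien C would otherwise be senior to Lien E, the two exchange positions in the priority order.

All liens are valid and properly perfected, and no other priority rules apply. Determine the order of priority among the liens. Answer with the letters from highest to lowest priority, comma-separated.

Effective dates after the stated exceptions: D missed the 20-day window (50 days after the deed), so its recording date stands; F relates back to 3/8/2016 (work commenced).
B is a property-tax lien and takes priority over every other lien.
The other liens, earliest effective date first: A (7/2/2015), C (9/23/2015), F (3/8/2016), E (7/2/2016), D (7/15/2016), G (3/22/2017).
C would otherwise be senior to E, so under the subordination agreement C and E exchange positions.

B, A, E, F, C, D, G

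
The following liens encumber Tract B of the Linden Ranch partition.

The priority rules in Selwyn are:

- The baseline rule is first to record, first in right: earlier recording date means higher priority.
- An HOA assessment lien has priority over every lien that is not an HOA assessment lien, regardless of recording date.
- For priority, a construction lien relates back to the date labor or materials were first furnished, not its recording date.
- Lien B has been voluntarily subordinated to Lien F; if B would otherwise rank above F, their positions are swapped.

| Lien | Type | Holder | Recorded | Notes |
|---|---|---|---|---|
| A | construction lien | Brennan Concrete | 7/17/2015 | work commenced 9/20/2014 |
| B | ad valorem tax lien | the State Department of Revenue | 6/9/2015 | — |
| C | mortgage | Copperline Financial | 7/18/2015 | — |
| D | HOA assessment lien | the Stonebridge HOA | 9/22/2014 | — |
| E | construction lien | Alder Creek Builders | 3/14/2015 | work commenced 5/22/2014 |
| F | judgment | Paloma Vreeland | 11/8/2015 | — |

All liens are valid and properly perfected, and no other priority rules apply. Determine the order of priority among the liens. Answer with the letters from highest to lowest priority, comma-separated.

D, E, A, F, C, B

Adjusting effective dates: A relates back to 9/20/2014 (work commenced); E is treated as recorded 5/22/2014, the work-commencement date.
D is an HOA assessment lien, so it outranks all other liens regardless of date.
The other liens, earliest effective date first: E (5/22/2014), A (9/20/2014), B (6/9/2015), C (7/18/2015), F (11/8/2015).
B would otherwise be senior to F, so under the subordination agreement B and F exchange positions.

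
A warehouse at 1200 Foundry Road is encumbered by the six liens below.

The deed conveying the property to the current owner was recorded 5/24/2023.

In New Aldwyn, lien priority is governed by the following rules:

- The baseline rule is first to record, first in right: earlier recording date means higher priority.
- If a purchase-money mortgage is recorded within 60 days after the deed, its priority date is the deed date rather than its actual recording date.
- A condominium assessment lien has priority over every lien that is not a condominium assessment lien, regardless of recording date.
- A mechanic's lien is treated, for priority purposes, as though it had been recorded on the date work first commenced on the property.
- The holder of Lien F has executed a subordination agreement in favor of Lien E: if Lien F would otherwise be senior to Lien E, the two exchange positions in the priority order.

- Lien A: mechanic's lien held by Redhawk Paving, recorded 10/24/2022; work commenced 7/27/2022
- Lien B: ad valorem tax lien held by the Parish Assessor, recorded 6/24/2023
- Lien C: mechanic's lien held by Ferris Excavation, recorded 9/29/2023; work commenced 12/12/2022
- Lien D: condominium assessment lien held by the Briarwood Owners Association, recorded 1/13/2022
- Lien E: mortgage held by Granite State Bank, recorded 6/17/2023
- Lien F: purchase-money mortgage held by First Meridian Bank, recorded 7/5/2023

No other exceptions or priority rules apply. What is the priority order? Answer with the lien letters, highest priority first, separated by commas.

D, A, C, E, F, B

First, effective dates: A relates back to 7/27/2022 (work commenced); C relates back to 12/12/2022 (work commenced); F's effective date is the deed date, 5/24/2023.
D is a condominium assessment lien and takes priority over every other lien.
Remaining liens by effective date: A (7/27/2022), C (12/12/2022), F (5/24/2023), E (6/17/2023), B (6/24/2023).
The subordination applies — F was senior to E — so F and E swap.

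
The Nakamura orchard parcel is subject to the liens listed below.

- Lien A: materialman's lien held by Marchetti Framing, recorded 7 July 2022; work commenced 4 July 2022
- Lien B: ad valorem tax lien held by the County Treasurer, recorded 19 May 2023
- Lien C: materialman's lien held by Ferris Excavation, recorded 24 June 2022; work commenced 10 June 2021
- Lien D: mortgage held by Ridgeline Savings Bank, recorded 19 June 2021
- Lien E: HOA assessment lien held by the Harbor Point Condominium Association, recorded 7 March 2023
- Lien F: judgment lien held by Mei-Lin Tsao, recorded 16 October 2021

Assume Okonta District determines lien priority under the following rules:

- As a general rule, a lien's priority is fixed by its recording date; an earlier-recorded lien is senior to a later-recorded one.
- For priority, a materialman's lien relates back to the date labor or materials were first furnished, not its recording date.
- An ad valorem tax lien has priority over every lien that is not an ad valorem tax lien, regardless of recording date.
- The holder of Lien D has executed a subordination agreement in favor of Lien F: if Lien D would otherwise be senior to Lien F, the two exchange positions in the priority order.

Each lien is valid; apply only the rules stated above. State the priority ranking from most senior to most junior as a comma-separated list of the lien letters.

B, C, F, D, A, E

Effective dates: A relates back to 4 July 2022 (work commenced); C relates back to 10 June 2021 (work commenced).
B is an ad valorem tax lien and takes priority over every other lien.
Ordering the rest by effective date: C (10 June 2021), D (19 June 2021), F (16 October 2021), A (4 July 2022), E (7 March 2023).
Because D would otherwise rank above F, the subordination swaps them.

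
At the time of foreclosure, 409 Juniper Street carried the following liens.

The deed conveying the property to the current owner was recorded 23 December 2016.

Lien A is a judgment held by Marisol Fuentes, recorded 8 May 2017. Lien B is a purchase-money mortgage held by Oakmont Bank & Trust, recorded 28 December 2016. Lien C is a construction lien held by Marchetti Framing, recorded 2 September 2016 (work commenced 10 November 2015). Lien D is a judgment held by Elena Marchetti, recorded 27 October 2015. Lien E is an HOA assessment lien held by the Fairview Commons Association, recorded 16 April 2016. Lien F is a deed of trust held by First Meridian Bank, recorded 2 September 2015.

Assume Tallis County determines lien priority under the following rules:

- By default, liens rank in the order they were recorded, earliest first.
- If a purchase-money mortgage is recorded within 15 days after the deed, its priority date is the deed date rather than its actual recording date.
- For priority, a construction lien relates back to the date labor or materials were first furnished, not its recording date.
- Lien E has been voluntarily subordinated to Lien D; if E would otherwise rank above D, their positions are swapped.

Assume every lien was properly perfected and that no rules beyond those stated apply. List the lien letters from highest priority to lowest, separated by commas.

F, D, C, E, B, A

Effective dates: B was recorded within the 15-day window, so its effective date is the deed date 23 December 2016; C is treated as recorded 10 November 2015, the work-commencement date.
By effective date: F (2 September 2015), D (27 October 2015), C (10 November 2015), E (16 April 2016), B (23 December 2016), A (8 May 2017).
E is already junior to D, so the subordination agreement changes nothing.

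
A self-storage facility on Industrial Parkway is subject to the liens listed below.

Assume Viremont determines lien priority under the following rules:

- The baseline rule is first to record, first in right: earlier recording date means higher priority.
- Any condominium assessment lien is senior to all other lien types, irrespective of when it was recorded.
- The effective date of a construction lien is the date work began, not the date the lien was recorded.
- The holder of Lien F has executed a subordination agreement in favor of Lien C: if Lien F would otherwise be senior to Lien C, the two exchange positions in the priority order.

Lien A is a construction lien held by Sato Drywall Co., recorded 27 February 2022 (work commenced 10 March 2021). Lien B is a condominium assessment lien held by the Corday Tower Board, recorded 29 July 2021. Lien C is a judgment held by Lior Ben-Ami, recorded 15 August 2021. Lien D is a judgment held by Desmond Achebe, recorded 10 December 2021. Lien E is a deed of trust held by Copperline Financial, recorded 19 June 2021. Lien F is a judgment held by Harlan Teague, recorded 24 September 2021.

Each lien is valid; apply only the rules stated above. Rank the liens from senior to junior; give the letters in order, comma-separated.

Effective dates: A is treated as recorded 10 March 2021, the work-commencement date.
B, as a condominium assessment lien, has superpriority and ranks first.
Remaining liens by effective date: A (10 March 2021), E (19 June 2021), C (15 August 2021), F (24 September 2021), D (10 December 2021).
Since F is not senior to C, the subordination leaves the order unchanged.

B, A, E, C, F, D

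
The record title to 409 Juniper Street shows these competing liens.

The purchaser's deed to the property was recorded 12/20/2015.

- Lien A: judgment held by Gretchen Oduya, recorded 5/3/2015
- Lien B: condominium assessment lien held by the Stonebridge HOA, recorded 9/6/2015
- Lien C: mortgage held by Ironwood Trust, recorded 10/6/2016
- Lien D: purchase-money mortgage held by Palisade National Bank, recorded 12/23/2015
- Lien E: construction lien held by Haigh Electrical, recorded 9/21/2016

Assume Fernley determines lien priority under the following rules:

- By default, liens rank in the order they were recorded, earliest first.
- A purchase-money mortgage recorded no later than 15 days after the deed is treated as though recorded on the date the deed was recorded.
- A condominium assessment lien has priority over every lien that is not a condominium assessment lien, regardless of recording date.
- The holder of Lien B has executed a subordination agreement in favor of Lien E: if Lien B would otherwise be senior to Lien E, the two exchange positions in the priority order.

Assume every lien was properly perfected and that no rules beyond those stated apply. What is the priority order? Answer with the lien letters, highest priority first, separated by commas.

Effective dates: D's effective date is the deed date, 12/20/2015.
B, as a condominium assessment lien, has superpriority and ranks first.
Remaining liens by effective date: A (5/3/2015), D (12/20/2015), E (9/21/2016), C (10/6/2016).
Because B would otherwise rank above E, the subordination swaps them.

E, A, D, B, C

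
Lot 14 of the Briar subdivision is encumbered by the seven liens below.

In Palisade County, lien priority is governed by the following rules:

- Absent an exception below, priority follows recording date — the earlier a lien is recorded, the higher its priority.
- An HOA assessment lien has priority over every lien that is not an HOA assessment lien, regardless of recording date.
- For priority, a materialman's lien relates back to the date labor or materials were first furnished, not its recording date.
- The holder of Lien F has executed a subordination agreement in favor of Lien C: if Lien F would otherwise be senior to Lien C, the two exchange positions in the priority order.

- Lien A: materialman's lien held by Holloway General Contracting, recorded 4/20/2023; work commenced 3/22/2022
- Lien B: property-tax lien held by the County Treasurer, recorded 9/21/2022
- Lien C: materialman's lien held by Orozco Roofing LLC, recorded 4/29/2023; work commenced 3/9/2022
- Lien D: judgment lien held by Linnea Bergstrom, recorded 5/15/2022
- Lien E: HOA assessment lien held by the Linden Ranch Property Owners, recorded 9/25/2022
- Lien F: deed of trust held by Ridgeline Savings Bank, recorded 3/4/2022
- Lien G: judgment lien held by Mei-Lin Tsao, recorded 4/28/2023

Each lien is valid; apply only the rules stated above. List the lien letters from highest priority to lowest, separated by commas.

Adjusting effective dates: A's effective date is 3/22/2022, when work began; C relates back to 3/9/2022 (work commenced).
As an HOA assessment lien, E is senior to every other lien.
The other liens, earliest effective date first: F (3/4/2022), C (3/9/2022), A (3/22/2022), D (5/15/2022), B (9/21/2022), G (4/28/2023).
F is senior to C before the subordination, so the two trade places.

E, C, F, A, D, B, G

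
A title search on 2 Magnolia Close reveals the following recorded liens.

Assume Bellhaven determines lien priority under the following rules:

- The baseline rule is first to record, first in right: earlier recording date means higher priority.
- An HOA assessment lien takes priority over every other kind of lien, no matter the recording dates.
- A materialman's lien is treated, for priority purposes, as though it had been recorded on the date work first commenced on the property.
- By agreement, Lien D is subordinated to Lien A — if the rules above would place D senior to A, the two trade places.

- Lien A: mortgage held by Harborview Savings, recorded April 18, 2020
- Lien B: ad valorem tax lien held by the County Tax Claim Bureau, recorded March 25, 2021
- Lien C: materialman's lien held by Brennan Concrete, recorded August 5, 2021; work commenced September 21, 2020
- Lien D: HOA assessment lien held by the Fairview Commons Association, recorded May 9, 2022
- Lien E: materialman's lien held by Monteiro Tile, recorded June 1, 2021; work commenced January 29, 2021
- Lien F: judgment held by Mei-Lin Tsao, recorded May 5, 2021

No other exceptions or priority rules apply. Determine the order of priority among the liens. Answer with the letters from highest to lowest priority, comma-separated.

Effective dates: C's effective date is September 21, 2020, when work began; E's effective date is January 29, 2021, when work began.
D, as an HOA assessment lien, has superpriority and ranks first.
The other liens, earliest effective date first: A (April 18, 2020), C (September 21, 2020), E (January 29, 2021), B (March 25, 2021), F (May 5, 2021).
D would otherwise be senior to A, so under the subordination agreement D and A exchange positions.

A, D, C, E, B, F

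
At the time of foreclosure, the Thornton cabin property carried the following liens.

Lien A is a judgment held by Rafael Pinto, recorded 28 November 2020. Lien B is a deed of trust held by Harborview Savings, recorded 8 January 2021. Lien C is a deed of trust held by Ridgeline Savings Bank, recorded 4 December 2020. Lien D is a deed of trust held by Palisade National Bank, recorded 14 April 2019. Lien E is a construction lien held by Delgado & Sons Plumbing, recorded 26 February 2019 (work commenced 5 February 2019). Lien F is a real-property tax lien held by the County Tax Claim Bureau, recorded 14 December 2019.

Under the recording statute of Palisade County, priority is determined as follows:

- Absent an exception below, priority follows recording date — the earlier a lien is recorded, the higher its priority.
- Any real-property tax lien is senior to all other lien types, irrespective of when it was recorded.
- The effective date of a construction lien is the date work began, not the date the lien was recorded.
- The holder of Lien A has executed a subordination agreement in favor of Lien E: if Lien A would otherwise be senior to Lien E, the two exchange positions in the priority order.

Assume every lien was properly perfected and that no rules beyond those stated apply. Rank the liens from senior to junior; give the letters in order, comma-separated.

Adjusting effective dates: E's effective date is 5 February 2019, when work began.
F is a real-property tax lien, so it outranks all other liens regardless of date.
The other liens, earliest effective date first: E (5 February 2019), D (14 April 2019), A (28 November 2020), C (4 December 2020), B (8 January 2021).
Since A is not senior to E, the subordination leaves the order unchanged.

F, E, D, A, C, B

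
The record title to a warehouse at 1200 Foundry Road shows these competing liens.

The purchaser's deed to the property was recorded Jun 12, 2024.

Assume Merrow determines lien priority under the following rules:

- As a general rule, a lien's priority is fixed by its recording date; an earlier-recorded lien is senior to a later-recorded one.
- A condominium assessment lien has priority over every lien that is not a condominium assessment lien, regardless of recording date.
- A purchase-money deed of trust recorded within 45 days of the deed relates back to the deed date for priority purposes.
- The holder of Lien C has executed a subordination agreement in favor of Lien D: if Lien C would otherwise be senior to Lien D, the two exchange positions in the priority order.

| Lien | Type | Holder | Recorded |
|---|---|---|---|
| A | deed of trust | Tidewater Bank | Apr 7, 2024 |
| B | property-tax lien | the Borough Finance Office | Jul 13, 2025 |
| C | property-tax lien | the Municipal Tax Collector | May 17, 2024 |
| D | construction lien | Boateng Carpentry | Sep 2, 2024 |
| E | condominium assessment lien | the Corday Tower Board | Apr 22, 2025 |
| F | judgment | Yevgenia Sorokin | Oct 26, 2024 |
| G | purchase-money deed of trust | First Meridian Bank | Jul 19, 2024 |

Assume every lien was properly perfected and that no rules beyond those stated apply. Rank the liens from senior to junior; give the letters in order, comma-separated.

E, A, D, G, C, F, B

Effective dates after the stated exceptions: G's effective date is the deed date, Jun 12, 2024.
E is a condominium assessment lien and takes priority over every other lien.
Remaining liens by effective date: A (Apr 7, 2024), C (May 17, 2024), G (Jun 12, 2024), D (Sep 2, 2024), F (Oct 26, 2024), B (Jul 13, 2025).
C is senior to D before the subordination, so the two trade places.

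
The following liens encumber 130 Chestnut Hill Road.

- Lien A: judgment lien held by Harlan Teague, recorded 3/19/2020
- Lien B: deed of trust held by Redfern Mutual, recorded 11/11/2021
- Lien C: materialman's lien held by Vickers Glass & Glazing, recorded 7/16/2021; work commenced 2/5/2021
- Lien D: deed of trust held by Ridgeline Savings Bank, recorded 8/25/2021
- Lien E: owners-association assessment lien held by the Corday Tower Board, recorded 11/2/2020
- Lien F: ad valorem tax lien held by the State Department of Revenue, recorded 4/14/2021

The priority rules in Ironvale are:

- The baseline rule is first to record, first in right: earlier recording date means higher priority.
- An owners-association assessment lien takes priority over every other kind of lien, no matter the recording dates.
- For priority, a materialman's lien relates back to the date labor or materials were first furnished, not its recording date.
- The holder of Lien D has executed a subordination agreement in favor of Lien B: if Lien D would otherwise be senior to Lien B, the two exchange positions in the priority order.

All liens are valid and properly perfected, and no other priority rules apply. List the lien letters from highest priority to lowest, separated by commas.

E, A, C, F, B, D

Effective dates after the stated exceptions: C's effective date is 2/5/2021, when work began.
As an owners-association assessment lien, E is senior to every other lien.
Ordering the rest by effective date: A (3/19/2020), C (2/5/2021), F (4/14/2021), D (8/25/2021), B (11/11/2021).
D is senior to B before the subordination, so the two trade places.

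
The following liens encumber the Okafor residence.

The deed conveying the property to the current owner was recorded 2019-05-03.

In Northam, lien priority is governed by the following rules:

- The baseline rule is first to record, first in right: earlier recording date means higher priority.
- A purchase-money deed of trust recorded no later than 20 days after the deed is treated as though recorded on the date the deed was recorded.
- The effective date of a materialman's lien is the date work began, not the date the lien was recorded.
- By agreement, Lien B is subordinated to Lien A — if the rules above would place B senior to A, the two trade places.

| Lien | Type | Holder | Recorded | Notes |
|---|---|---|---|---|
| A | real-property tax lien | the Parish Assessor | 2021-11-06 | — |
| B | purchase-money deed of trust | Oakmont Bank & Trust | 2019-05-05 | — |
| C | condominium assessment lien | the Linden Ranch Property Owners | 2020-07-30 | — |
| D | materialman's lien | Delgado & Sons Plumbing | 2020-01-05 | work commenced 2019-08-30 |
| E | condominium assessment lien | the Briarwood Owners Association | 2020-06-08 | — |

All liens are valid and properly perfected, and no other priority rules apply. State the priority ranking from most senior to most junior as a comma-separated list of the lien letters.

Adjusting effective dates: B relates back to the deed date 2019-05-03; D is treated as recorded 2019-08-30, the work-commencement date.
Ordering by effective date: B (2019-05-03), D (2019-08-30), E (2020-06-08), C (2020-07-30), A (2021-11-06).
B is senior to A before the subordination, so the two trade places.

A, D, E, C, B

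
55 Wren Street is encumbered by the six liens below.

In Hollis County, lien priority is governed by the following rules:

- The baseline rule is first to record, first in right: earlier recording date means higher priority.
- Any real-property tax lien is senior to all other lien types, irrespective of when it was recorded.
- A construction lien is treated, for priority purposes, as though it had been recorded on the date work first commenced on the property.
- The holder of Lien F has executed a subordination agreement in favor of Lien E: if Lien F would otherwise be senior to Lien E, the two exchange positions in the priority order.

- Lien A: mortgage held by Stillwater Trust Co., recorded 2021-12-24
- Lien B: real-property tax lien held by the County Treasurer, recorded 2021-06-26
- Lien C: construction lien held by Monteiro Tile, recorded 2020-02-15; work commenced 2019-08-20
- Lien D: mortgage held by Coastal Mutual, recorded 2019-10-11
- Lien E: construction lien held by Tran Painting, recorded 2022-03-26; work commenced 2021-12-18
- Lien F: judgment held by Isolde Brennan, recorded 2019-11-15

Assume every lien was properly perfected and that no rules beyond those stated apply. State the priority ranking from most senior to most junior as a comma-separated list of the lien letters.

First, effective dates: C relates back to 2019-08-20 (work commenced); E's effective date is 2021-12-18, when work began.
As a real-property tax lien, B is senior to every other lien.
Among the remaining liens, by effective date: C (2019-08-20), D (2019-10-11), F (2019-11-15), E (2021-12-18), A (2021-12-24).
The subordination applies — F was senior to E — so F and E swap.

B, C, D, E, F, A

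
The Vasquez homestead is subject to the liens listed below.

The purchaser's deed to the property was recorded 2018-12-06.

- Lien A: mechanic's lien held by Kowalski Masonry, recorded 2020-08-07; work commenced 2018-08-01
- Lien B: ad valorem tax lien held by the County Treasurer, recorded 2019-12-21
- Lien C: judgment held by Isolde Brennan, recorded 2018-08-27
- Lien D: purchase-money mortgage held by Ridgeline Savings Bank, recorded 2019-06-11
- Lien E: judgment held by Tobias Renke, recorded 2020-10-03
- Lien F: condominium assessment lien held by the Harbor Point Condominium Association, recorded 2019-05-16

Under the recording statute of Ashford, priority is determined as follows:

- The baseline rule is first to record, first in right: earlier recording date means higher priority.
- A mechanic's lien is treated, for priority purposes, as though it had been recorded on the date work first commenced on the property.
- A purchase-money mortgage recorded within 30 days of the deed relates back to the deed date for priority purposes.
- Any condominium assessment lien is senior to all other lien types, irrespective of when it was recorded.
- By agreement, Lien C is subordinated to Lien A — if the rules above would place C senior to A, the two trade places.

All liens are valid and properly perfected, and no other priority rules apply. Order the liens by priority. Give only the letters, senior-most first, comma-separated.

Effective dates after the stated exceptions: A's effective date is 2018-08-01, when work began; D missed the 30-day window (187 days after the deed), so its recording date stands.
F is a condominium assessment lien, so it outranks all other liens regardless of date.
Among the remaining liens, by effective date: A (2018-08-01), C (2018-08-27), D (2019-06-11), B (2019-12-21), E (2020-10-03).
C already ranks below A; the subordination has no effect.

F, A, C, D, B, E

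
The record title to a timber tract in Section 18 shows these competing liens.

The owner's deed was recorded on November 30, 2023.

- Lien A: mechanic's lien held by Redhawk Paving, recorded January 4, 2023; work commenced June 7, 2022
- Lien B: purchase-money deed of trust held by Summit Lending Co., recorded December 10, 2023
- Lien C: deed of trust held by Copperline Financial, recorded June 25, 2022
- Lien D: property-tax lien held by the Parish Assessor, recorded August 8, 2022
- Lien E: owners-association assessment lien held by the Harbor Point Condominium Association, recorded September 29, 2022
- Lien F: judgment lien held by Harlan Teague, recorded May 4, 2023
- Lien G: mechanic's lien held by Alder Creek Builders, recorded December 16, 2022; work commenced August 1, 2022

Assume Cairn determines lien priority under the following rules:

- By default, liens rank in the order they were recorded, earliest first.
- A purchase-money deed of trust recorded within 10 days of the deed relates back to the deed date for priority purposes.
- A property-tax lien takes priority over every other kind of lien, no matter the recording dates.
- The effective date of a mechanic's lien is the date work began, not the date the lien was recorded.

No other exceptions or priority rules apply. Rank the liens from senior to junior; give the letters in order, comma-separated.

Effective dates after the stated exceptions: A's effective date is June 7, 2022, when work began; B's effective date is the deed date, November 30, 2023; G relates back to August 1, 2022 (work commenced).
D is a property-tax lien and takes priority over every other lien.
The other liens, earliest effective date first: A (June 7, 2022), C (June 25, 2022), G (August 1, 2022), E (September 29, 2022), F (May 4, 2023), B (November 30, 2023).

D, A, C, G, E, F, B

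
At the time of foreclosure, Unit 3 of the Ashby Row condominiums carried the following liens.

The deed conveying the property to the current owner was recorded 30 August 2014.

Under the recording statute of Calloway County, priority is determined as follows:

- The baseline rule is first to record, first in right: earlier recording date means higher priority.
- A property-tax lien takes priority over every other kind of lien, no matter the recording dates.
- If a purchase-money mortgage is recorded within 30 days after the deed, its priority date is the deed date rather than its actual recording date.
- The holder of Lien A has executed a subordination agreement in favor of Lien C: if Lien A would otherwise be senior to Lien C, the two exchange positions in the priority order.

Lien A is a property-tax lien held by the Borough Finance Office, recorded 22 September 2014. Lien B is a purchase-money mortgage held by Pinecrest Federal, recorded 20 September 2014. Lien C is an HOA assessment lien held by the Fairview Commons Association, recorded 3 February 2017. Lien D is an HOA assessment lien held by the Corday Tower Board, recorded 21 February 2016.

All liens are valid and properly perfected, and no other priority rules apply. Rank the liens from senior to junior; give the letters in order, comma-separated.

First, effective dates: B was recorded within the 30-day window, so its effective date is the deed date 30 August 2014.
As a property-tax lien, A is senior to every other lien.
Ordering the rest by effective date: B (30 August 2014), D (21 February 2016), C (3 February 2017).
The subordination applies — A was senior to C — so A and C swap.

C, B, D, A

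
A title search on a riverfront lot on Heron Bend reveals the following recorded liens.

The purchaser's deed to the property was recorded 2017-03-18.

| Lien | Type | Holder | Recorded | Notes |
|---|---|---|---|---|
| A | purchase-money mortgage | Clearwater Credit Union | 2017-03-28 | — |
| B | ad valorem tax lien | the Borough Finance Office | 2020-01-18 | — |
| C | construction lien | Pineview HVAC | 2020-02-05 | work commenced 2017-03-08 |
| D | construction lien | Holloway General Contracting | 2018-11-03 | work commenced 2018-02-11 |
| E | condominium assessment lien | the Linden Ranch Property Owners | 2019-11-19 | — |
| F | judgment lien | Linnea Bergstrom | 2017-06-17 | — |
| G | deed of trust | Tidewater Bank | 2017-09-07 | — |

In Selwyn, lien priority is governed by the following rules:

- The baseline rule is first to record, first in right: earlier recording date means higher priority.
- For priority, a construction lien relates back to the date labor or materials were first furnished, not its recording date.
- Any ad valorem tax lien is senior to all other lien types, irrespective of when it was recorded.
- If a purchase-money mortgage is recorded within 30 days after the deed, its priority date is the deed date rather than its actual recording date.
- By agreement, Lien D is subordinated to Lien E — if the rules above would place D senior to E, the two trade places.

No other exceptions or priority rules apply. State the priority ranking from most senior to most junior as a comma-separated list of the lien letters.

Effective dates after the stated exceptions: A was recorded within the 30-day window, so its effective date is the deed date 2017-03-18; C relates back to 2017-03-08 (work commenced); D relates back to 2018-02-11 (work commenced).
As an ad valorem tax lien, B is senior to every other lien.
Remaining liens by effective date: C (2017-03-08), A (2017-03-18), F (2017-06-17), G (2017-09-07), D (2018-02-11), E (2019-11-19).
Because D would otherwise rank above E, the subordination swaps them.

B, C, A, F, G, E, D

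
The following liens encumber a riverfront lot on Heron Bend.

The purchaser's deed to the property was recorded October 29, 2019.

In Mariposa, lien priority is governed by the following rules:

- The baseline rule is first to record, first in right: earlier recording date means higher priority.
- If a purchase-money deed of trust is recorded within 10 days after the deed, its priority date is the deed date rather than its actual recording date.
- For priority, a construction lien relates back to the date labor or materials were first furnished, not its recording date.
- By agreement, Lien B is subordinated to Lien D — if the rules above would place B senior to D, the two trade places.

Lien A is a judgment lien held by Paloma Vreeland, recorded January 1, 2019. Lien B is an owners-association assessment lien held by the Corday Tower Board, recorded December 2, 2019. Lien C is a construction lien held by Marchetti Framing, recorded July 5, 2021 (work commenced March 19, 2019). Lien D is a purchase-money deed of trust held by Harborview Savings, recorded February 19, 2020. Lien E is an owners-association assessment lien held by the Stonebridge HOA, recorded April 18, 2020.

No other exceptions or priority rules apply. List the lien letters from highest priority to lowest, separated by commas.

A, C, D, B, E

Adjusting effective dates: C relates back to March 19, 2019 (work commenced); D was recorded 113 days after the deed — beyond 10 days — so no relation-back applies.
Sorted by effective date: A (January 1, 2019), C (March 19, 2019), B (December 2, 2019), D (February 19, 2020), E (April 18, 2020).
The subordination applies — B was senior to D — so B and D swap.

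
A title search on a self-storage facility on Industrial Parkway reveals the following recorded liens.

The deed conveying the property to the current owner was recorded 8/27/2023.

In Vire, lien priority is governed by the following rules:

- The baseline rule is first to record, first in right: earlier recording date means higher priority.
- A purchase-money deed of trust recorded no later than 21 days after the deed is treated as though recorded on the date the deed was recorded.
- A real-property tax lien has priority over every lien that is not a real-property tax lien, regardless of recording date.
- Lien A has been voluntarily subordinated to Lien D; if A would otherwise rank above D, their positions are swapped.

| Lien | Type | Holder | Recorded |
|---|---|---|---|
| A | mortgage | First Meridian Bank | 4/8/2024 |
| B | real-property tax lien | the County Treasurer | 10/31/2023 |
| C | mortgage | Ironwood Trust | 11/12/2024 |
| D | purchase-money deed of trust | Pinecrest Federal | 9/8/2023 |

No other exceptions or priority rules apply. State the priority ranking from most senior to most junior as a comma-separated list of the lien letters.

B, D, A, C

Effective dates after the stated exceptions: D's effective date is the deed date, 8/27/2023.
B is a real-property tax lien and takes priority over every other lien.
Ordering the rest by effective date: D (8/27/2023), A (4/8/2024), C (11/12/2024).
Since A is not senior to D, the subordination leaves the order unchanged.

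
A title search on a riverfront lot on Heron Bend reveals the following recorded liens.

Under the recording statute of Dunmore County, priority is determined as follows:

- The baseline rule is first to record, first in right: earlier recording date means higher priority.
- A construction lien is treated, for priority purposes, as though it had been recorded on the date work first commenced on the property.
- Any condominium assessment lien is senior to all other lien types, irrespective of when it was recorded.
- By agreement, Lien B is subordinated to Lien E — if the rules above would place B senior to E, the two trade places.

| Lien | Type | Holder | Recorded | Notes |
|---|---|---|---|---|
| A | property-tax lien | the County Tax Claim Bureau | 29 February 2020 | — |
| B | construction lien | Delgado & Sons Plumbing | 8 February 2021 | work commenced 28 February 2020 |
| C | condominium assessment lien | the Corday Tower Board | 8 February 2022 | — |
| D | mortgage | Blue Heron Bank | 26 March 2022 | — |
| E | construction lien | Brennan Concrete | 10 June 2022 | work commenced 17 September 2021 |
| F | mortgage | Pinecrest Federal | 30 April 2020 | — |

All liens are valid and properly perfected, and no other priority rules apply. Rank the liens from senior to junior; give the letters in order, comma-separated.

C, E, A, F, B, D

First, effective dates: B relates back to 28 February 2020 (work commenced); E is treated as recorded 17 September 2021, the work-commencement date.
C is a condominium assessment lien and takes priority over every other lien.
The other liens, earliest effective date first: B (28 February 2020), A (29 February 2020), F (30 April 2020), E (17 September 2021), D (26 March 2022).
B is senior to E before the subordination, so the two trade places.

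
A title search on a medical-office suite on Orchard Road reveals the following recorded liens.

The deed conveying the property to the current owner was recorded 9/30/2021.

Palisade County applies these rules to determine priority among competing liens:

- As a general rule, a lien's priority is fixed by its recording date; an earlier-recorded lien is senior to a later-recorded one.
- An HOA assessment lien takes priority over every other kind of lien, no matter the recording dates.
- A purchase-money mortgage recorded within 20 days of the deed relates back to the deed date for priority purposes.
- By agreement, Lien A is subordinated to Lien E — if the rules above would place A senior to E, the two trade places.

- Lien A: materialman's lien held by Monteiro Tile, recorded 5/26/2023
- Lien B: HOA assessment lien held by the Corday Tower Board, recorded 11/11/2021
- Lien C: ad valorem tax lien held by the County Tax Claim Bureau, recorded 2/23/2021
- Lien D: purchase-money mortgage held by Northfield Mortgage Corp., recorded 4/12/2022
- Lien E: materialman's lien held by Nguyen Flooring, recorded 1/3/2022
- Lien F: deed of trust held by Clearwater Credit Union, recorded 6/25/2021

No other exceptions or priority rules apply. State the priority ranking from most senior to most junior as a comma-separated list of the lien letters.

Adjusting effective dates: D missed the 20-day window (194 days after the deed), so its recording date stands.
B is an HOA assessment lien and takes priority over every other lien.
The other liens, earliest effective date first: C (2/23/2021), F (6/25/2021), E (1/3/2022), D (4/12/2022), A (5/26/2023).
A is already junior to E, so the subordination agreement changes nothing.

B, C, F, E, D, A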